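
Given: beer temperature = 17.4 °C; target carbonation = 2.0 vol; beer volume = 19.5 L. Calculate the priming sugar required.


residual = 14.695·(0.01821 + 0.09011·e^(−0.04·T));  sugar = (target − residual)·4.0·V
residual = 14.695·(0.01821 + 0.09011·e^(−0.04·17.4)) = 0.9278
sugar = (2.0 − 0.9278)·4.0·19.5

83.6321 g


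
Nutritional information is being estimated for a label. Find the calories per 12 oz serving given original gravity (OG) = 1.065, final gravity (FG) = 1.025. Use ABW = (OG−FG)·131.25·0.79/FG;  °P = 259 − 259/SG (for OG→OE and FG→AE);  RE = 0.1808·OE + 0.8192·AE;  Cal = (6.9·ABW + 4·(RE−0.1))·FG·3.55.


ABW = (1.065 − 1.025)·131.25·0.79/1.025 = 4.0463
OE = 259 − 259/1.065 = 15.8075 °P
AE = 259 − 259/1.025 = 6.3171 °P
RE = 0.1808·15.8075 + 0.8192·6.3171 = 8.0329 °P
Cal = (6.9·4.0463 + 4·(8.0329−0.1))·1.025·3.55

217.0570 kcal


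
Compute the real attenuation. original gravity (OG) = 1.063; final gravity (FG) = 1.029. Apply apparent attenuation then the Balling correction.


AA = (OG−FG)/(OG−1)·100;  RA = AA·0.8192
AA = (1.063 − 1.029)/(1.063 − 1)·100 = 53.9683
RA = 53.9683·0.8192

44.2108 %


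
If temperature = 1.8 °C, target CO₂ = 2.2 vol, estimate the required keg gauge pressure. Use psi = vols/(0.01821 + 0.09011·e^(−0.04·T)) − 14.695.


psi = 2.2/(0.01821 + 0.09011·e^(−0.04·1.8)) − 14.695

6.8609 psi


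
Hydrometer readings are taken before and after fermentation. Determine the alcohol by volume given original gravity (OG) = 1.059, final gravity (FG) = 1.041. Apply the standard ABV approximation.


ABV = (OG − FG) · 131.25
ABV = (1.059 − 1.041) · 131.25

2.3625 % ABV


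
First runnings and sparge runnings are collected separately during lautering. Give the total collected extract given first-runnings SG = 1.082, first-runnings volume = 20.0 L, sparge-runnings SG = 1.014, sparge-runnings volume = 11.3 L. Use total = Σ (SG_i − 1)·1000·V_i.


first = (1.082 − 1)·1000·20.0 = 1640.0000
sparge = (1.014 − 1)·1000·11.3 = 158.2000
total = 1640.0000 + 158.2000

1798.2000 gravity·L


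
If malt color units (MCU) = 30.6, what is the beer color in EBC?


SRM = 1.4922·MCU^0.6859;  EBC = SRM·1.97
SRM = 1.4922·30.6^0.6859 = 15.5913
EBC = 15.5913·1.97

30.7149 EBC


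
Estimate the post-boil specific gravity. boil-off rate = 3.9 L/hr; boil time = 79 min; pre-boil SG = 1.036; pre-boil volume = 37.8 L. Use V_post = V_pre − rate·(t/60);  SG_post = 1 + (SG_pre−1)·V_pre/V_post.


V_post = 37.8 − 3.9·(79/60) = 32.6650
SG_post = 1 + (1.036 − 1)·37.8/32.6650

1.0417


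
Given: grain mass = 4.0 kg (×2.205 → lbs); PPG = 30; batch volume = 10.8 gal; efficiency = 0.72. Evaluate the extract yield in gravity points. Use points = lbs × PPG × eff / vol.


lbs = 4.0 × 2.205 = 8.8200
points = 8.8200 × 30 × 0.72 / 10.8

17.6400 points


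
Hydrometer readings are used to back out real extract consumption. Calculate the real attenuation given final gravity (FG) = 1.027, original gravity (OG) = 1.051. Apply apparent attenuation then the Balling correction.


AA = (OG−FG)/(OG−1)·100;  RA = AA·0.8192
AA = (1.051 − 1.027)/(1.051 − 1)·100 = 47.0588
RA = 47.0588·0.8192

38.5506 %


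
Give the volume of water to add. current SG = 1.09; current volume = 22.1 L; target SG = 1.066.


V_water = V·((SG_curr − 1)/(SG_target − 1) − 1)
V_water = 22.1·((1.09 − 1)/(1.066 − 1) − 1)

8.0364 L


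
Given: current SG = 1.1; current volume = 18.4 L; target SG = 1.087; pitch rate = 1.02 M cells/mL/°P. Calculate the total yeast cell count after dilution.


V_w = V·((SG_c−1)/(SG_t−1)−1);  °P = 259 − 259/SG_t;  cells = rate·(V+V_w)·°P
V_w = 18.4·((1.1−1)/(1.087−1)−1) = 2.7494
V_final = 18.4 + 2.7494 = 21.1494
°P = 259 − 259/1.087 = 20.7295
cells = 1.02·21.1494·20.7295

447.1860 billion cells


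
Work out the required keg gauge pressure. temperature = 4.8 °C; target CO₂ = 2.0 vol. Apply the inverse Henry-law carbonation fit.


psi = vols/(0.01821 + 0.09011·e^(−0.04·T)) − 14.695
psi = 2.0/(0.01821 + 0.09011·e^(−0.04·4.8)) − 14.695

6.9083 psi


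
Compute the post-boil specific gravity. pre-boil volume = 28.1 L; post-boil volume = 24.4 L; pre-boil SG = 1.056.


SG_post = 1 + (SG_pre − 1)·V_pre/V_post
pts_pre = (1.056 − 1)·1000 = 56.0000
pts_post = 56.0000·28.1/24.4 = 64.4918
SG_post = 1 + 64.4918/1000

1.0645


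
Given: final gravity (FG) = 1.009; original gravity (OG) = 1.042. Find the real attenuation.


AA = (OG−FG)/(OG−1)·100;  RA = AA·0.8192
AA = (1.042 − 1.009)/(1.042 − 1)·100 = 78.5714
RA = 78.5714·0.8192

64.3657 %


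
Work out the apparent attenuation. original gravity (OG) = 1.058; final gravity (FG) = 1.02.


AA = (OG − FG)/(OG − 1) · 100
AA = (1.058 − 1.02)/(1.058 − 1) · 100

65.5172 %


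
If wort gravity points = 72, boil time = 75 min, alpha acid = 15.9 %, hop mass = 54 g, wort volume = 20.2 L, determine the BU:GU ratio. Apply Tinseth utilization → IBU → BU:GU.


U = 1.65·0.000125^(GP/1000)·(1−e^(−0.04t))/4.15;  IBU = (α/100)·m·U·1000/V;  BU:GU = IBU/GP
U = 1.65·0.000125^(72/1000)·(1−e^(−0.04·75))/4.15 = 0.1978
IBU = (15.9/100)·54·0.1978·1000/20.2 = 84.0763
BU:GU = 84.0763/72

1.1677


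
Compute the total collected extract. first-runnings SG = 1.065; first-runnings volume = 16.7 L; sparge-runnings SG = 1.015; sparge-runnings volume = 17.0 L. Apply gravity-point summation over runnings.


total = Σ (SG_i − 1)·1000·V_i
first = (1.065 − 1)·1000·16.7 = 1085.5000
sparge = (1.015 − 1)·1000·17.0 = 255.0000
total = 1085.5000 + 255.0000

1340.5000 gravity·L


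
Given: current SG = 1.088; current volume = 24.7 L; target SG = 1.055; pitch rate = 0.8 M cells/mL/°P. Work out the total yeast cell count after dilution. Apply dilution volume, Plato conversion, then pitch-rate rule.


V_w = V·((SG_c−1)/(SG_t−1)−1);  °P = 259 − 259/SG_t;  cells = rate·(V+V_w)·°P
V_w = 24.7·((1.088−1)/(1.055−1)−1) = 14.8200
V_final = 24.7 + 14.8200 = 39.5200
°P = 259 − 259/1.055 = 13.5024
cells = 0.8·39.5200·13.5024

426.8909 billion cells


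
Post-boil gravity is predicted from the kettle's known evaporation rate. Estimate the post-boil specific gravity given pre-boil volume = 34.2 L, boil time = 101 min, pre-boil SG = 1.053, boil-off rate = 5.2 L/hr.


V_post = V_pre − rate·(t/60);  SG_post = 1 + (SG_pre−1)·V_pre/V_post
V_post = 34.2 − 5.2·(101/60) = 25.4467
SG_post = 1 + (1.053 − 1)·34.2/25.4467

1.0712


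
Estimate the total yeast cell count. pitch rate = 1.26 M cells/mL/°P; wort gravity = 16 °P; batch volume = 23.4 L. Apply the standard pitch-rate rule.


cells (billions) = rate · V_L · °P
cells = 1.26 · 23.4 · 16

471.7440 billion cells


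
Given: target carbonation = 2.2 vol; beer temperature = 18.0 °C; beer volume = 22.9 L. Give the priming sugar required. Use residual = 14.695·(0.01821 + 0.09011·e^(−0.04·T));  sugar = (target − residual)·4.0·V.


residual = 14.695·(0.01821 + 0.09011·e^(−0.04·18.0)) = 0.9121
sugar = (2.2 − 0.9121)·4.0·22.9

117.9683 g


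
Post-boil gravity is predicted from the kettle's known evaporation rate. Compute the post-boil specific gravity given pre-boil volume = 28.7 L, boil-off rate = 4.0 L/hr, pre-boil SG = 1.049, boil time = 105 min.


V_post = V_pre − rate·(t/60);  SG_post = 1 + (SG_pre−1)·V_pre/V_post
V_post = 28.7 − 4.0·(105/60) = 21.7000
SG_post = 1 + (1.049 − 1)·28.7/21.7000

1.0648


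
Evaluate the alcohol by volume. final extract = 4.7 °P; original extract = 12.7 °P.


SG = 259/(259 − P);  ABV = (OG − FG)·131.25
OG = 259/(259 − 12.7) = 1.0516
FG = 259/(259 − 4.7) = 1.0185
ABV = (1.0516 − 1.0185)·131.25

4.3419 % ABV


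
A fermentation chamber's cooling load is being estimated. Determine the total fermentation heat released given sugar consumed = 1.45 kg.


Q = m_sugar · 590 kJ/kg
Q = 1.45 · 590

855.5000 kJ


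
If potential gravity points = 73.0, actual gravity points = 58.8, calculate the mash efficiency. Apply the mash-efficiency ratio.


efficiency = actual / potential × 100
efficiency = 58.8 / 73.0 × 100

80.5479 %


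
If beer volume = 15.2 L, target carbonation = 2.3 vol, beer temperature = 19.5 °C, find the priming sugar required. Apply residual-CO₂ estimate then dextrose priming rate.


residual = 14.695·(0.01821 + 0.09011·e^(−0.04·T));  sugar = (target − residual)·4.0·V
residual = 14.695·(0.01821 + 0.09011·e^(−0.04·19.5)) = 0.8746
sugar = (2.3 − 0.8746)·4.0·15.2

86.6642 g


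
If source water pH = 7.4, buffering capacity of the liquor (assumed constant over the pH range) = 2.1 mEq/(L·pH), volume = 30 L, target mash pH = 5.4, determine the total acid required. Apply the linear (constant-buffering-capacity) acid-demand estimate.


acid = buffering capacity · (pH_source − pH_target) · V
acid = 2.1 · (7.4 − 5.4) · 30

126.0000 mEq


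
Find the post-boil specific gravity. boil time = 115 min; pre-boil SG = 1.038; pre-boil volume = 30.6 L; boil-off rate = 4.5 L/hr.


V_post = V_pre − rate·(t/60);  SG_post = 1 + (SG_pre−1)·V_pre/V_post
V_post = 30.6 − 4.5·(115/60) = 21.9750
SG_post = 1 + (1.038 − 1)·30.6/21.9750

1.0529


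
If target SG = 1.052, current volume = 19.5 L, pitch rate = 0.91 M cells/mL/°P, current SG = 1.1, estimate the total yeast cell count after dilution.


V_w = V·((SG_c−1)/(SG_t−1)−1);  °P = 259 − 259/SG_t;  cells = rate·(V+V_w)·°P
V_w = 19.5·((1.1−1)/(1.052−1)−1) = 18.0000
V_final = 19.5 + 18.0000 = 37.5000
°P = 259 − 259/1.052 = 12.8023
cells = 0.91·37.5000·12.8023

436.8779 billion cells


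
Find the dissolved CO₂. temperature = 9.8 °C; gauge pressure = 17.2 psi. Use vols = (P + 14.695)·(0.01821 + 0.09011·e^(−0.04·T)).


vols = (17.2 + 14.695)·(0.01821 + 0.09011·e^(−0.04·9.8))

2.5228 volumes


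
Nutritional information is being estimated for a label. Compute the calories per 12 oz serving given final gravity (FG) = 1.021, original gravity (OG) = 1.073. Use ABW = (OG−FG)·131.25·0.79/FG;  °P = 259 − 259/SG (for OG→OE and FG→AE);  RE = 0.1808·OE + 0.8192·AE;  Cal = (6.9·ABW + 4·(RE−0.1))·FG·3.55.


ABW = (1.073 − 1.021)·131.25·0.79/1.021 = 5.2809
OE = 259 − 259/1.073 = 17.6207 °P
AE = 259 − 259/1.021 = 5.3271 °P
RE = 0.1808·17.6207 + 0.8192·5.3271 = 7.5498 °P
Cal = (6.9·5.2809 + 4·(7.5498−0.1))·1.021·3.55

240.0797 kcal


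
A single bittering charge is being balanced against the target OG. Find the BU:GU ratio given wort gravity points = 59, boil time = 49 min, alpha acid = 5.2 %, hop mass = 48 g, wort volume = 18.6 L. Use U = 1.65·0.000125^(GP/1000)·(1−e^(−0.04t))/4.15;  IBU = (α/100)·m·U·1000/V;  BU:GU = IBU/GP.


U = 1.65·0.000125^(59/1000)·(1−e^(−0.04·49))/4.15 = 0.2010
IBU = (5.2/100)·48·0.2010·1000/18.6 = 26.9743
BU:GU = 26.9743/59

0.4572


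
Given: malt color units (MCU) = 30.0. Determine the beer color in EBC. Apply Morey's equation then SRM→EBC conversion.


SRM = 1.4922·MCU^0.6859;  EBC = SRM·1.97
SRM = 1.4922·30.0^0.6859 = 15.3810
EBC = 15.3810·1.97

30.3006 EBC


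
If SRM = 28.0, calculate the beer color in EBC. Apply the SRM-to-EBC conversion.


EBC = SRM · 1.97
EBC = 28.0 · 1.97

55.1600 EBC


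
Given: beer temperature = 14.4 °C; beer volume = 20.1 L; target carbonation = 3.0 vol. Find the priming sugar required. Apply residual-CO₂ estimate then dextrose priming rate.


residual = 14.695·(0.01821 + 0.09011·e^(−0.04·T));  sugar = (target − residual)·4.0·V
residual = 14.695·(0.01821 + 0.09011·e^(−0.04·14.4)) = 1.0120
sugar = (3.0 − 1.0120)·4.0·20.1

159.8379 g


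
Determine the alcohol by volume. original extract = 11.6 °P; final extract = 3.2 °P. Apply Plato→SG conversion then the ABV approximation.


SG = 259/(259 − P);  ABV = (OG − FG)·131.25
OG = 259/(259 − 11.6) = 1.0469
FG = 259/(259 − 3.2) = 1.0125
ABV = (1.0469 − 1.0125)·131.25

4.5121 % ABV


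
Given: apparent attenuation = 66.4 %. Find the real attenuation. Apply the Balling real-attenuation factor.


RA = AA · 0.8192
RA = 66.4 · 0.8192

54.3949 %


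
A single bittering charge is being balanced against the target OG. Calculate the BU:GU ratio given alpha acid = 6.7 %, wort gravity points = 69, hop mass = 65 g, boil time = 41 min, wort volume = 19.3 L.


U = 1.65·0.000125^(GP/1000)·(1−e^(−0.04t))/4.15;  IBU = (α/100)·m·U·1000/V;  BU:GU = IBU/GP
U = 1.65·0.000125^(69/1000)·(1−e^(−0.04·41))/4.15 = 0.1724
IBU = (6.7/100)·65·0.1724·1000/19.3 = 38.8955
BU:GU = 38.8955/69

0.5637


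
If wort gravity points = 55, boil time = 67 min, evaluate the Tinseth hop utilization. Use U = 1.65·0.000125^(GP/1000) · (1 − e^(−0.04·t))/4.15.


bigness = 1.65·0.000125^(55/1000) = 1.0065
boil_factor = (1 − e^(−0.04·67))/4.15 = 0.2244
U = 1.0065 · 0.2244

0.2259


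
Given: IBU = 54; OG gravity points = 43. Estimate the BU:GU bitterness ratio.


BU:GU = IBU / OG_points
BU:GU = 54 / 43

1.2558


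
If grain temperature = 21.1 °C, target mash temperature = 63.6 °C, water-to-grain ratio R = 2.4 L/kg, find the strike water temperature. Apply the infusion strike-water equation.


T_strike = (0.41/R)·(T_mash − T_grain) + T_mash
T_strike = (0.41/2.4)·(63.6 − 21.1) + 63.6

70.8604 °C


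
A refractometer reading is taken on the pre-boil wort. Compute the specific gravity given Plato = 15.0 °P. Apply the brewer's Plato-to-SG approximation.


SG = 259/(259 − P)
SG = 259/(259 − 15.0)

1.0615


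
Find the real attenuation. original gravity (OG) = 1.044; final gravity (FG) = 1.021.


AA = (OG−FG)/(OG−1)·100;  RA = AA·0.8192
AA = (1.044 − 1.021)/(1.044 − 1)·100 = 52.2727
RA = 52.2727·0.8192

42.8218 %


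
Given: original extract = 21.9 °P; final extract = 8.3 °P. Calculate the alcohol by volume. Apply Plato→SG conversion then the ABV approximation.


SG = 259/(259 − P);  ABV = (OG − FG)·131.25
OG = 259/(259 − 21.9) = 1.0924
FG = 259/(259 − 8.3) = 1.0331
ABV = (1.0924 − 1.0331)·131.25

7.7777 % ABV


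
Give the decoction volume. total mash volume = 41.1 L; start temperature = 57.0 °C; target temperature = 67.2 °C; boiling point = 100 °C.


V_dec = V_total·(T_target − T_start)/(T_boil − T_start)
V_dec = 41.1·(67.2 − 57.0)/(100 − 57.0)

9.7493 L


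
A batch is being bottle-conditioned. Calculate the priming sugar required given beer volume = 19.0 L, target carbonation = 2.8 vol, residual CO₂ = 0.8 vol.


sugar = (target − residual)·4.0·V
sugar = (2.8 − 0.8)·4.0·19.0

152.0000 g


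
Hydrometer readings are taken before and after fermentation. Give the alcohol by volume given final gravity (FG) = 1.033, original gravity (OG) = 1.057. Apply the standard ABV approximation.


ABV = (OG − FG) · 131.25
ABV = (1.057 − 1.033) · 131.25

3.1500 % ABV


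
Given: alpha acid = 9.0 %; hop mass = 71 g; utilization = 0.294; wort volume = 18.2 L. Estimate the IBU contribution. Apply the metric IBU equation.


IBU = (α/100)·mass·U·1000 / V
IBU = (9.0/100)·71·0.294·1000 / 18.2

103.2231 IBU


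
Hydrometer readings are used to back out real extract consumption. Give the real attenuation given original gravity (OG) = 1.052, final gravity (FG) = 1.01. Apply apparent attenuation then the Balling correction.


AA = (OG−FG)/(OG−1)·100;  RA = AA·0.8192
AA = (1.052 − 1.01)/(1.052 − 1)·100 = 80.7692
RA = 80.7692·0.8192

66.1662 %


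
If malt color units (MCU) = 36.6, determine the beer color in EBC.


SRM = 1.4922·MCU^0.6859;  EBC = SRM·1.97
SRM = 1.4922·36.6^0.6859 = 17.6286
EBC = 17.6286·1.97

34.7284 EBC


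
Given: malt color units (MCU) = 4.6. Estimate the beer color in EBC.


SRM = 1.4922·MCU^0.6859;  EBC = SRM·1.97
SRM = 1.4922·4.6^0.6859 = 4.2502
EBC = 4.2502·1.97

8.3730 EBC


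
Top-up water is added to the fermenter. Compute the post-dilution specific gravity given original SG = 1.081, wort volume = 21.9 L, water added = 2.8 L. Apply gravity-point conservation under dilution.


SG_new = 1 + (SG_old − 1)·V_old/(V_old + V_water)
pts = (1.081 − 1)·1000·21.9/(21.9 + 2.8) = 71.8178
SG_new = 1 + 71.8178/1000

1.0718


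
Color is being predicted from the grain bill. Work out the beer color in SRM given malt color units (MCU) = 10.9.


SRM = 1.4922 · MCU^0.6859
SRM = 1.4922 · 10.9^0.6859

7.6806 SRM


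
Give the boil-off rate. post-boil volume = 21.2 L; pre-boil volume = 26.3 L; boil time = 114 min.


rate = (V_pre − V_post) / (t_min/60)
rate = (26.3 − 21.2) / (114/60)

2.6842 L/hr


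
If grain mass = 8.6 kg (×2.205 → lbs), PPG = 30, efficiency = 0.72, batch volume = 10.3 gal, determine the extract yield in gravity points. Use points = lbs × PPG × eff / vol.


lbs = 8.6 × 2.205 = 18.9630
points = 18.9630 × 30 × 0.72 / 10.3

39.7671 points


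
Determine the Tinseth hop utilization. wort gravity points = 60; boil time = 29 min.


U = 1.65·0.000125^(GP/1000) · (1 − e^(−0.04·t))/4.15
bigness = 1.65·0.000125^(60/1000) = 0.9623
boil_factor = (1 − e^(−0.04·29))/4.15 = 0.1654
U = 0.9623 · 0.1654

0.1592


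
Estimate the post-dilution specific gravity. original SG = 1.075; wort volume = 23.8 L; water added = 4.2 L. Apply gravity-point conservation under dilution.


SG_new = 1 + (SG_old − 1)·V_old/(V_old + V_water)
pts = (1.075 − 1)·1000·23.8/(23.8 + 4.2) = 63.7500
SG_new = 1 + 63.7500/1000

1.0637


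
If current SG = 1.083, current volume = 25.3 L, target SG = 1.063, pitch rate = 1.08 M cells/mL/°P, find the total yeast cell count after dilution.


V_w = V·((SG_c−1)/(SG_t−1)−1);  °P = 259 − 259/SG_t;  cells = rate·(V+V_w)·°P
V_w = 25.3·((1.083−1)/(1.063−1)−1) = 8.0317
V_final = 25.3 + 8.0317 = 33.3317
°P = 259 − 259/1.063 = 15.3500
cells = 1.08·33.3317·15.3500

552.5720 billion cells


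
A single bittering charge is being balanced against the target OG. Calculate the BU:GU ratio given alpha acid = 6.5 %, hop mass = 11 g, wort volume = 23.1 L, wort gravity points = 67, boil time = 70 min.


U = 1.65·0.000125^(GP/1000)·(1−e^(−0.04t))/4.15;  IBU = (α/100)·m·U·1000/V;  BU:GU = IBU/GP
U = 1.65·0.000125^(67/1000)·(1−e^(−0.04·70))/4.15 = 0.2045
IBU = (6.5/100)·11·0.2045·1000/23.1 = 6.3296
BU:GU = 6.3296/67

0.0945


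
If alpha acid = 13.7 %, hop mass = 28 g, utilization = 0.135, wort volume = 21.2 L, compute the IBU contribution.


IBU = (α/100)·mass·U·1000 / V
IBU = (13.7/100)·28·0.135·1000 / 21.2

24.4274 IBU


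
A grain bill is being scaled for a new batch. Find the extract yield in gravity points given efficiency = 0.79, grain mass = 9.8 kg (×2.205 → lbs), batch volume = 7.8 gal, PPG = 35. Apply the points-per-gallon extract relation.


points = lbs × PPG × eff / vol
lbs = 9.8 × 2.205 = 21.6090
points = 21.6090 × 35 × 0.79 / 7.8

76.6011 points


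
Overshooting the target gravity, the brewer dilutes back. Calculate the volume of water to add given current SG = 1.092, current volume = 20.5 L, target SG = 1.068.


V_water = V·((SG_curr − 1)/(SG_target − 1) − 1)
V_water = 20.5·((1.092 − 1)/(1.068 − 1) − 1)

7.2353 L


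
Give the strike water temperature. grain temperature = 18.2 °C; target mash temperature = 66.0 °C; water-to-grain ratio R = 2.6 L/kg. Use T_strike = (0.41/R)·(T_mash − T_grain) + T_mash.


T_strike = (0.41/2.6)·(66.0 − 18.2) + 66.0

73.5377 °C


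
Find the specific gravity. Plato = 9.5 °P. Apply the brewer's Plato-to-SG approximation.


SG = 259/(259 − P)
SG = 259/(259 − 9.5)

1.0381


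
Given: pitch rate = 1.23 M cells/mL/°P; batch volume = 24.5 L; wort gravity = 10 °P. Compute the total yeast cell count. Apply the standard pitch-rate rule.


cells (billions) = rate · V_L · °P
cells = 1.23 · 24.5 · 10

301.3500 billion cells


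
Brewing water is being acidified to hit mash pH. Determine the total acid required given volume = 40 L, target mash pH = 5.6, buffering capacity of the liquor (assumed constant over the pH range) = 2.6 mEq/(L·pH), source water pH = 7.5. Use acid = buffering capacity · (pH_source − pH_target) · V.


acid = 2.6 · (7.5 − 5.6) · 40

197.6000 mEq


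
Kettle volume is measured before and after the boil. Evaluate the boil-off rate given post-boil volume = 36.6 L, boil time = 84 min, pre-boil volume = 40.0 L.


rate = (V_pre − V_post) / (t_min/60)
rate = (40.0 − 36.6) / (84/60)

2.4286 L/hr


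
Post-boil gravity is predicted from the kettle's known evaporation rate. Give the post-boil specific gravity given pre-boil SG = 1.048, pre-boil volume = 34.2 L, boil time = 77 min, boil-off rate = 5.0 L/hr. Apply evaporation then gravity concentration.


V_post = V_pre − rate·(t/60);  SG_post = 1 + (SG_pre−1)·V_pre/V_post
V_post = 34.2 − 5.0·(77/60) = 27.7833
SG_post = 1 + (1.048 − 1)·34.2/27.7833

1.0591


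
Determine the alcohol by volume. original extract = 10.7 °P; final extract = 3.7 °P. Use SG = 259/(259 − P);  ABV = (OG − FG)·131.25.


OG = 259/(259 − 10.7) = 1.0431
FG = 259/(259 − 3.7) = 1.0145
ABV = (1.0431 − 1.0145)·131.25

3.7538 % ABV


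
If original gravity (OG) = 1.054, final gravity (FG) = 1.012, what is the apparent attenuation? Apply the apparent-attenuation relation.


AA = (OG − FG)/(OG − 1) · 100
AA = (1.054 − 1.012)/(1.054 − 1) · 100

77.7778 %


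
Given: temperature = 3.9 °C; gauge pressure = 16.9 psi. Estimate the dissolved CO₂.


vols = (P + 14.695)·(0.01821 + 0.09011·e^(−0.04·T))
vols = (16.9 + 14.695)·(0.01821 + 0.09011·e^(−0.04·3.9))

3.0111 volumes


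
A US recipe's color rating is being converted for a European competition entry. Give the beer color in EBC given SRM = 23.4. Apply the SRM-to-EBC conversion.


EBC = SRM · 1.97
EBC = 23.4 · 1.97

46.0980 EBC


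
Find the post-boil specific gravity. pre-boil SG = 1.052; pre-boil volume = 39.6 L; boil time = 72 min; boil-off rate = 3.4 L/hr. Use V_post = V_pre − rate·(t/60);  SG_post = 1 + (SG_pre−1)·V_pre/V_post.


V_post = 39.6 − 3.4·(72/60) = 35.5200
SG_post = 1 + (1.052 − 1)·39.6/35.5200

1.0580


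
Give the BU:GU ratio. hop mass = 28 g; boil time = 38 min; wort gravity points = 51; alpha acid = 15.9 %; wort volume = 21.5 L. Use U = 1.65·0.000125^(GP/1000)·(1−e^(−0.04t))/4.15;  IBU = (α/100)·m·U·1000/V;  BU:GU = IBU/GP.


U = 1.65·0.000125^(51/1000)·(1−e^(−0.04·38))/4.15 = 0.1964
IBU = (15.9/100)·28·0.1964·1000/21.5 = 40.6730
BU:GU = 40.6730/51

0.7975


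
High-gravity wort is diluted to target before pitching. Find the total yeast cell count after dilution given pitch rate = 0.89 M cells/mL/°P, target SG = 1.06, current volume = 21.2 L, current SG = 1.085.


V_w = V·((SG_c−1)/(SG_t−1)−1);  °P = 259 − 259/SG_t;  cells = rate·(V+V_w)·°P
V_w = 21.2·((1.085−1)/(1.06−1)−1) = 8.8333
V_final = 21.2 + 8.8333 = 30.0333
°P = 259 − 259/1.06 = 14.6604
cells = 0.89·30.0333·14.6604

391.8670 billion cells


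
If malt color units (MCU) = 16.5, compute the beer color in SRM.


SRM = 1.4922 · MCU^0.6859
SRM = 1.4922 · 16.5^0.6859

10.2070 SRM


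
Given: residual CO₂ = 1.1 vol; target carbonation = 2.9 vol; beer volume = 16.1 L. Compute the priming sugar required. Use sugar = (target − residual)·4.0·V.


sugar = (2.9 − 1.1)·4.0·16.1

115.9200 g


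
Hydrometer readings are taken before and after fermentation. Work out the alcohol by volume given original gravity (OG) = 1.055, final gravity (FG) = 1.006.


ABV = (OG − FG) · 131.25
ABV = (1.055 − 1.006) · 131.25

6.4312 % ABV


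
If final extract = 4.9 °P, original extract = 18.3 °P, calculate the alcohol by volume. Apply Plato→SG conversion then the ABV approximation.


SG = 259/(259 − P);  ABV = (OG − FG)·131.25
OG = 259/(259 − 18.3) = 1.0760
FG = 259/(259 − 4.9) = 1.0193
ABV = (1.0760 − 1.0193)·131.25

7.4477 % ABV


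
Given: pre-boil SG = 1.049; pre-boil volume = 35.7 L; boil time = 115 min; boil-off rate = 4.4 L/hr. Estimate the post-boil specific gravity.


V_post = V_pre − rate·(t/60);  SG_post = 1 + (SG_pre−1)·V_pre/V_post
V_post = 35.7 − 4.4·(115/60) = 27.2667
SG_post = 1 + (1.049 − 1)·35.7/27.2667

1.0642


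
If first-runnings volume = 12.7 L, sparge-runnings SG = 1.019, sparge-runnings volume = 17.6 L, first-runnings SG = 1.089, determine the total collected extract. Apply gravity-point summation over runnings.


total = Σ (SG_i − 1)·1000·V_i
first = (1.089 − 1)·1000·12.7 = 1130.3000
sparge = (1.019 − 1)·1000·17.6 = 334.4000
total = 1130.3000 + 334.4000

1464.7000 gravity·L


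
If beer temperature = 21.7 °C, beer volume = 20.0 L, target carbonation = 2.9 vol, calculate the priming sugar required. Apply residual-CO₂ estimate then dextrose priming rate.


residual = 14.695·(0.01821 + 0.09011·e^(−0.04·T));  sugar = (target − residual)·4.0·V
residual = 14.695·(0.01821 + 0.09011·e^(−0.04·21.7)) = 0.8235
sugar = (2.9 − 0.8235)·4.0·20.0

166.1225 g


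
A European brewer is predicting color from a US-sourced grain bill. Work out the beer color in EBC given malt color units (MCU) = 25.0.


SRM = 1.4922·MCU^0.6859;  EBC = SRM·1.97
SRM = 1.4922·25.0^0.6859 = 13.5729
EBC = 13.5729·1.97

26.7387 EBC


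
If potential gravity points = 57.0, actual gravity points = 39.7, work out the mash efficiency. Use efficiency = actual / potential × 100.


efficiency = 39.7 / 57.0 × 100

69.6491 %


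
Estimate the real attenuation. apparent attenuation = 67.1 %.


RA = AA · 0.8192
RA = 67.1 · 0.8192

54.9683 %


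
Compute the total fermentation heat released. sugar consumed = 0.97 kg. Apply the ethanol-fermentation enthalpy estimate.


Q = m_sugar · 590 kJ/kg
Q = 0.97 · 590

572.3000 kJ


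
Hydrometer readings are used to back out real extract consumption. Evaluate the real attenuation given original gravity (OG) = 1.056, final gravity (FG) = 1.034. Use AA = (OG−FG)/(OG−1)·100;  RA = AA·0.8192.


AA = (1.056 − 1.034)/(1.056 − 1)·100 = 39.2857
RA = 39.2857·0.8192

32.1829 %


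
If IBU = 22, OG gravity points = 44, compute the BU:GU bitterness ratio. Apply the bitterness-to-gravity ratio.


BU:GU = IBU / OG_points
BU:GU = 22 / 44

0.5000


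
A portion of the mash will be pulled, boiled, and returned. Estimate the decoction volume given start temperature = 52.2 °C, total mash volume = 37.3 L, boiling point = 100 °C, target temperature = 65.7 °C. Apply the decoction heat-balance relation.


V_dec = V_total·(T_target − T_start)/(T_boil − T_start)
V_dec = 37.3·(65.7 − 52.2)/(100 − 52.2)

10.5345 L


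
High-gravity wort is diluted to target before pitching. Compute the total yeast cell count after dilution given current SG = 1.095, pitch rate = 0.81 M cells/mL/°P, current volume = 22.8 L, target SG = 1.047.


V_w = V·((SG_c−1)/(SG_t−1)−1);  °P = 259 − 259/SG_t;  cells = rate·(V+V_w)·°P
V_w = 22.8·((1.095−1)/(1.047−1)−1) = 23.2851
V_final = 22.8 + 23.2851 = 46.0851
°P = 259 − 259/1.047 = 11.6266
cells = 0.81·46.0851·11.6266

434.0068 billion cells


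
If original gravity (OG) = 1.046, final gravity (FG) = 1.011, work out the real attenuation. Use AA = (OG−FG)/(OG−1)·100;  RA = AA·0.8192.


AA = (1.046 − 1.011)/(1.046 − 1)·100 = 76.0870
RA = 76.0870·0.8192

62.3304 %


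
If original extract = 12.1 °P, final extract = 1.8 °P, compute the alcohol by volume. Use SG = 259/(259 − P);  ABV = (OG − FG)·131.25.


OG = 259/(259 − 12.1) = 1.0490
FG = 259/(259 − 1.8) = 1.0070
ABV = (1.0490 − 1.0070)·131.25

5.5137 % ABV


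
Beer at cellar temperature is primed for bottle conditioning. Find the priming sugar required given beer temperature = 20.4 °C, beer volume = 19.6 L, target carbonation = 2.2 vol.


residual = 14.695·(0.01821 + 0.09011·e^(−0.04·T));  sugar = (target − residual)·4.0·V
residual = 14.695·(0.01821 + 0.09011·e^(−0.04·20.4)) = 0.8531
sugar = (2.2 − 0.8531)·4.0·19.6

105.5940 g


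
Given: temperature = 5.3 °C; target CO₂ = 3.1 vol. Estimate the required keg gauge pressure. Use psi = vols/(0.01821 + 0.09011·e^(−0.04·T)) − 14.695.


psi = 3.1/(0.01821 + 0.09011·e^(−0.04·5.3)) − 14.695

19.3314 psi


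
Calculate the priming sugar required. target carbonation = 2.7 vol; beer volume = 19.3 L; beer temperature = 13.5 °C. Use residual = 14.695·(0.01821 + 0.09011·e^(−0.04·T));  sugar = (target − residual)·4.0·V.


residual = 14.695·(0.01821 + 0.09011·e^(−0.04·13.5)) = 1.0393
sugar = (2.7 − 1.0393)·4.0·19.3

128.2098 g


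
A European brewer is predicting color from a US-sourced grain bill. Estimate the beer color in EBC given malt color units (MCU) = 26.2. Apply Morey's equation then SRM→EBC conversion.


SRM = 1.4922·MCU^0.6859;  EBC = SRM·1.97
SRM = 1.4922·26.2^0.6859 = 14.0165
EBC = 14.0165·1.97

27.6125 EBC


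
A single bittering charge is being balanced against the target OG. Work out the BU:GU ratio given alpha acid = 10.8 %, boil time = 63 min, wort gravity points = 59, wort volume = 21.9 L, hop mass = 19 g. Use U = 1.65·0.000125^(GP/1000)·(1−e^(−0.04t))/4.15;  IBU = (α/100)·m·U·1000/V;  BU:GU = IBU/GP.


U = 1.65·0.000125^(59/1000)·(1−e^(−0.04·63))/4.15 = 0.2151
IBU = (10.8/100)·19·0.2151·1000/21.9 = 20.1585
BU:GU = 20.1585/59

0.3417


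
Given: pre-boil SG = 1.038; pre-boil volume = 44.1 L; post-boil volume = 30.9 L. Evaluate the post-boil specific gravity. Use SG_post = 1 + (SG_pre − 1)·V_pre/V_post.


pts_pre = (1.038 − 1)·1000 = 38.0000
pts_post = 38.0000·44.1/30.9 = 54.2330
SG_post = 1 + 54.2330/1000

1.0542


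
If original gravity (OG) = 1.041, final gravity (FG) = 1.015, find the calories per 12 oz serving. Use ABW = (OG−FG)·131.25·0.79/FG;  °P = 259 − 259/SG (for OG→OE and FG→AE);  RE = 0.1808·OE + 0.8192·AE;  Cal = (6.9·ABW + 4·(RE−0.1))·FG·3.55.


ABW = (1.041 − 1.015)·131.25·0.79/1.015 = 2.6560
OE = 259 − 259/1.041 = 10.2008 °P
AE = 259 − 259/1.015 = 3.8276 °P
RE = 0.1808·10.2008 + 0.8192·3.8276 = 4.9799 °P
Cal = (6.9·2.6560 + 4·(4.9799−0.1))·1.015·3.55

136.3688 kcal


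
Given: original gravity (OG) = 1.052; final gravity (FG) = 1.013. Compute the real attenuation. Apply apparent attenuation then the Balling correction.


AA = (OG−FG)/(OG−1)·100;  RA = AA·0.8192
AA = (1.052 − 1.013)/(1.052 − 1)·100 = 75.0000
RA = 75.0000·0.8192

61.4400 %


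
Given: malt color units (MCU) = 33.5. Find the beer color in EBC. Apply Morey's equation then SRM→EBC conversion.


SRM = 1.4922·MCU^0.6859;  EBC = SRM·1.97
SRM = 1.4922·33.5^0.6859 = 16.5903
EBC = 16.5903·1.97

32.6830 EBC


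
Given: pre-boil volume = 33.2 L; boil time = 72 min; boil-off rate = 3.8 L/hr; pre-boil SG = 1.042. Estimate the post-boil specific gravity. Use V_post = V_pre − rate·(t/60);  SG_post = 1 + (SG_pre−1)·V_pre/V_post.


V_post = 33.2 − 3.8·(72/60) = 28.6400
SG_post = 1 + (1.042 − 1)·33.2/28.6400

1.0487


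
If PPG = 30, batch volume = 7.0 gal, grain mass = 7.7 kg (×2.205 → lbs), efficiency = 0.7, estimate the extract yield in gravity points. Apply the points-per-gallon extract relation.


points = lbs × PPG × eff / vol
lbs = 7.7 × 2.205 = 16.9785
points = 16.9785 × 30 × 0.7 / 7.0

50.9355 points


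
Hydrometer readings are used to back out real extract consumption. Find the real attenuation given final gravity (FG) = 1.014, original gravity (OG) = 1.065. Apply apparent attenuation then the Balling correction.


AA = (OG−FG)/(OG−1)·100;  RA = AA·0.8192
AA = (1.065 − 1.014)/(1.065 − 1)·100 = 78.4615
RA = 78.4615·0.8192

64.2757 %


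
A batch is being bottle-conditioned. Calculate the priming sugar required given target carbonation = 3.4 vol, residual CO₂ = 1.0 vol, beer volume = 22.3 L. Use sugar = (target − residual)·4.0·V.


sugar = (3.4 − 1.0)·4.0·22.3

214.0800 g


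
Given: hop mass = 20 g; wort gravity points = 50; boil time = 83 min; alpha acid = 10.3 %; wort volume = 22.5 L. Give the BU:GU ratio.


U = 1.65·0.000125^(GP/1000)·(1−e^(−0.04t))/4.15;  IBU = (α/100)·m·U·1000/V;  BU:GU = IBU/GP
U = 1.65·0.000125^(50/1000)·(1−e^(−0.04·83))/4.15 = 0.2445
IBU = (10.3/100)·20·0.2445·1000/22.5 = 22.3859
BU:GU = 22.3859/50

0.4477


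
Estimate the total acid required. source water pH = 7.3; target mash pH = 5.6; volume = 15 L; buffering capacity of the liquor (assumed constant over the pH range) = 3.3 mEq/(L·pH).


acid = buffering capacity · (pH_source − pH_target) · V
acid = 3.3 · (7.3 − 5.6) · 15

84.1500 mEq


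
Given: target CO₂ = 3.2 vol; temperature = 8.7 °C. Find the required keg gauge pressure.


psi = vols/(0.01821 + 0.09011·e^(−0.04·T)) − 14.695
psi = 3.2/(0.01821 + 0.09011·e^(−0.04·8.7)) − 14.695

24.4073 psi


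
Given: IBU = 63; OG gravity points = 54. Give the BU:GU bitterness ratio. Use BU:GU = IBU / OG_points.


BU:GU = 63 / 54

1.1667


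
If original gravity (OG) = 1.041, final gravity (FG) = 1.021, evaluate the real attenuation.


AA = (OG−FG)/(OG−1)·100;  RA = AA·0.8192
AA = (1.041 − 1.021)/(1.041 − 1)·100 = 48.7805
RA = 48.7805·0.8192

39.9610 %


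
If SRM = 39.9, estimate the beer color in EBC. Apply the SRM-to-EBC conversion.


EBC = SRM · 1.97
EBC = 39.9 · 1.97

78.6030 EBC


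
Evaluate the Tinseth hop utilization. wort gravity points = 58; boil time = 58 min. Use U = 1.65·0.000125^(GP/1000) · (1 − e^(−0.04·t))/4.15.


bigness = 1.65·0.000125^(58/1000) = 0.9797
boil_factor = (1 − e^(−0.04·58))/4.15 = 0.2173
U = 0.9797 · 0.2173

0.2129


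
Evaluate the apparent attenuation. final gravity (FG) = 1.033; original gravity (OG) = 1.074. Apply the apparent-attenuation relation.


AA = (OG − FG)/(OG − 1) · 100
AA = (1.074 − 1.033)/(1.074 − 1) · 100

55.4054 %


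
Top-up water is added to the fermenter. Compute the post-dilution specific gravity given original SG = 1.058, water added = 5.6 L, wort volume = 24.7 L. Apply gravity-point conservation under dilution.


SG_new = 1 + (SG_old − 1)·V_old/(V_old + V_water)
pts = (1.058 − 1)·1000·24.7/(24.7 + 5.6) = 47.2805
SG_new = 1 + 47.2805/1000

1.0473


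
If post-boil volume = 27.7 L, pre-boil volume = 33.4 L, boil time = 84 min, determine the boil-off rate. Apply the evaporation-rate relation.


rate = (V_pre − V_post) / (t_min/60)
rate = (33.4 − 27.7) / (84/60)

4.0714 L/hr


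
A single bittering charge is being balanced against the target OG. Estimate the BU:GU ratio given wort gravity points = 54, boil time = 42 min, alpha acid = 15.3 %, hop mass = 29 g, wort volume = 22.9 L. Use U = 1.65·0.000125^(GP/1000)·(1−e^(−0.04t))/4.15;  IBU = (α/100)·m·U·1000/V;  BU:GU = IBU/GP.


U = 1.65·0.000125^(54/1000)·(1−e^(−0.04·42))/4.15 = 0.1991
IBU = (15.3/100)·29·0.1991·1000/22.9 = 38.5787
BU:GU = 38.5787/54

0.7144


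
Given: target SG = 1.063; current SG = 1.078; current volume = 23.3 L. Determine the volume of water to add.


V_water = V·((SG_curr − 1)/(SG_target − 1) − 1)
V_water = 23.3·((1.078 − 1)/(1.063 − 1) − 1)

5.5476 L


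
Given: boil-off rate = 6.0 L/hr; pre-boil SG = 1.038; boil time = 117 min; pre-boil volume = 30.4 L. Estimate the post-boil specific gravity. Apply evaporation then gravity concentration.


V_post = V_pre − rate·(t/60);  SG_post = 1 + (SG_pre−1)·V_pre/V_post
V_post = 30.4 − 6.0·(117/60) = 18.7000
SG_post = 1 + (1.038 − 1)·30.4/18.7000

1.0618


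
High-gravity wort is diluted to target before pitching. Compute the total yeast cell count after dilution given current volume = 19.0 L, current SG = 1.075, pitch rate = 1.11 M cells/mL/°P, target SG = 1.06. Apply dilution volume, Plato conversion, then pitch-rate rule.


V_w = V·((SG_c−1)/(SG_t−1)−1);  °P = 259 − 259/SG_t;  cells = rate·(V+V_w)·°P
V_w = 19.0·((1.075−1)/(1.06−1)−1) = 4.7500
V_final = 19.0 + 4.7500 = 23.7500
°P = 259 − 259/1.06 = 14.6604
cells = 1.11·23.7500·14.6604

386.4842 billion cells


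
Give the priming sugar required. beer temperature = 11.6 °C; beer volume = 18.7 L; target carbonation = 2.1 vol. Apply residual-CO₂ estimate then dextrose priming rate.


residual = 14.695·(0.01821 + 0.09011·e^(−0.04·T));  sugar = (target − residual)·4.0·V
residual = 14.695·(0.01821 + 0.09011·e^(−0.04·11.6)) = 1.1002
sugar = (2.1 − 1.1002)·4.0·18.7

74.7863 g


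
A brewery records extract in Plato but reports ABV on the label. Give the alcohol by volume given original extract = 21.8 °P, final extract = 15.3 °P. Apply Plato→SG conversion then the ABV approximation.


SG = 259/(259 − P);  ABV = (OG − FG)·131.25
OG = 259/(259 − 21.8) = 1.0919
FG = 259/(259 − 15.3) = 1.0628
ABV = (1.0919 − 1.0628)·131.25

3.8225 % ABV


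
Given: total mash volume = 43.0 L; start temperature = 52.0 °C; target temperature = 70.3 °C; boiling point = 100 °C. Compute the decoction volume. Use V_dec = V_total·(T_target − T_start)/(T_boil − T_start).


V_dec = 43.0·(70.3 − 52.0)/(100 − 52.0)

16.3937 L


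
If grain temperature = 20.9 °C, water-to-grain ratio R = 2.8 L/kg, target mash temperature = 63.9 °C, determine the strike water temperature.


T_strike = (0.41/R)·(T_mash − T_grain) + T_mash
T_strike = (0.41/2.8)·(63.9 − 20.9) + 63.9

70.1964 °C


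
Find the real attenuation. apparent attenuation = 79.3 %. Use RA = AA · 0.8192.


RA = 79.3 · 0.8192

64.9626 %


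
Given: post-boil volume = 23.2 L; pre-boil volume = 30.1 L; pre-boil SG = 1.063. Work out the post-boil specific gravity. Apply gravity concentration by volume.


SG_post = 1 + (SG_pre − 1)·V_pre/V_post
pts_pre = (1.063 − 1)·1000 = 63.0000
pts_post = 63.0000·30.1/23.2 = 81.7371
SG_post = 1 + 81.7371/1000

1.0817


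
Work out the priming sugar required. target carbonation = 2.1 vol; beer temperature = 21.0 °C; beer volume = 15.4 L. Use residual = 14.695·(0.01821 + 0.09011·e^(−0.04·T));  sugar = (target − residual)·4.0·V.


residual = 14.695·(0.01821 + 0.09011·e^(−0.04·21.0)) = 0.8393
sugar = (2.1 − 0.8393)·4.0·15.4

77.6620 g


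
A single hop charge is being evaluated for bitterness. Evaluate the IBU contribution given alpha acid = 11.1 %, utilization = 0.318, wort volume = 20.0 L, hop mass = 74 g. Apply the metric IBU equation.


IBU = (α/100)·mass·U·1000 / V
IBU = (11.1/100)·74·0.318·1000 / 20.0

130.6026 IBU


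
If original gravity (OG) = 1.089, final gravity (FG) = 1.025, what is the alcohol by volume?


ABV = (OG − FG) · 131.25
ABV = (1.089 − 1.025) · 131.25

8.4000 % ABV


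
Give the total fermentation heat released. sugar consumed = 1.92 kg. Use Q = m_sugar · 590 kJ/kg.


Q = 1.92 · 590

1132.8000 kJ


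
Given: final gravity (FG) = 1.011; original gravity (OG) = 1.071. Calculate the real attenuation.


AA = (OG−FG)/(OG−1)·100;  RA = AA·0.8192
AA = (1.071 − 1.011)/(1.071 − 1)·100 = 84.5070
RA = 84.5070·0.8192

69.2282 %


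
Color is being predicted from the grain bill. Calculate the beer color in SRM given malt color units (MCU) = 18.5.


SRM = 1.4922 · MCU^0.6859
SRM = 1.4922 · 18.5^0.6859

11.0403 SRM


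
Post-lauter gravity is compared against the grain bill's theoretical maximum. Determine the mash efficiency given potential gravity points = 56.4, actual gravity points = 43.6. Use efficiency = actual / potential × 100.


efficiency = 43.6 / 56.4 × 100

77.3050 %
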